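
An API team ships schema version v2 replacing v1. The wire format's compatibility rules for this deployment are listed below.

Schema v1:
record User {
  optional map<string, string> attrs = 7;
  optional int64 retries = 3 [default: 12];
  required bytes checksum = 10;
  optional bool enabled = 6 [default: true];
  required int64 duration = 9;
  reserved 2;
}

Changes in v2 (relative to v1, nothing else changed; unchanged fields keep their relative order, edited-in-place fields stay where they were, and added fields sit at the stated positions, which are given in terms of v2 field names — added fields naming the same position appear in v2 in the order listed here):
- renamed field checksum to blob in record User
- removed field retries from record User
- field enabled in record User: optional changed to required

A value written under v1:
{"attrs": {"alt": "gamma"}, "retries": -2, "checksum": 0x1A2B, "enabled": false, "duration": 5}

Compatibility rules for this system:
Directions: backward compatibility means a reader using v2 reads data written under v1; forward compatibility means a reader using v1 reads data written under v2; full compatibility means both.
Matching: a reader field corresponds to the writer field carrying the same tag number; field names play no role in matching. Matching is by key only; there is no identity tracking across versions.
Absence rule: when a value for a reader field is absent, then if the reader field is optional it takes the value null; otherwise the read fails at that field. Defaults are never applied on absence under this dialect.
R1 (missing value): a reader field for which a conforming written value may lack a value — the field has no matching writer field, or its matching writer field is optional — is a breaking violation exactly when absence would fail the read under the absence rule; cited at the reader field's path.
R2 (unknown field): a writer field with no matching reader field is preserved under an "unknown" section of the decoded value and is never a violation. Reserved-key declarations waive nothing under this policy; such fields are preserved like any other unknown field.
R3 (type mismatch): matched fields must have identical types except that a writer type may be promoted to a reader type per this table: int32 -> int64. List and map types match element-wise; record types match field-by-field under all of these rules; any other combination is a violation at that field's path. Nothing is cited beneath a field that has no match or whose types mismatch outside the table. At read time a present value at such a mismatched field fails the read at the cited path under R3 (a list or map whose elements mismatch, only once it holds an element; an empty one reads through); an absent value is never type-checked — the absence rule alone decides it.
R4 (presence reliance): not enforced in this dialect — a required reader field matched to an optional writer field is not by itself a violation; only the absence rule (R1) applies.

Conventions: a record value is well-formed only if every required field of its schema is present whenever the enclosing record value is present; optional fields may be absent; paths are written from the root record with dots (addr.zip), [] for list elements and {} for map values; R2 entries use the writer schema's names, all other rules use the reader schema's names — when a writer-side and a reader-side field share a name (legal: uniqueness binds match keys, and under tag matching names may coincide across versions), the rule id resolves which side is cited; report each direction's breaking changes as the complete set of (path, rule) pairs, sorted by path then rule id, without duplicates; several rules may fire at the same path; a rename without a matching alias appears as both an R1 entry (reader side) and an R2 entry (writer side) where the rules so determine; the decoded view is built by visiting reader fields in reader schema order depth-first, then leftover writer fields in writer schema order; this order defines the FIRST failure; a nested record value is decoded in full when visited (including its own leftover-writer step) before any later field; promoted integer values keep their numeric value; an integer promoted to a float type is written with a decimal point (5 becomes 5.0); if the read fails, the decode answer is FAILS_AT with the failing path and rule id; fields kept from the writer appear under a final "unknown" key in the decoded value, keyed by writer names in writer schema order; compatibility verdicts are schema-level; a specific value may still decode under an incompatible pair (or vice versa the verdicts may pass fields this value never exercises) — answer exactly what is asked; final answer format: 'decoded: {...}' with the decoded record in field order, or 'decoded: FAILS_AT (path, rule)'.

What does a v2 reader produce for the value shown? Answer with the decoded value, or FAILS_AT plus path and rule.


arrows below run writer -> reader for User
decode (reader v2):
  attrs := {"alt": "gamma"}
  blob := 0x1A2B (from writer checksum)
  enabled := false
  duration := 5
  writer retries: kept under "unknown"
  => decoded: {"attrs": {"alt": "gamma"}, "blob": 0x1A2B, "enabled": false, "duration": 5, "unknown": {"retries": -2}}
the rest of the User diff is inert for this question:
  field enabled in record User: optional changed to required -> schema-level compatibility only; this User value's decode is unchanged

decoded: {"attrs": {"alt": "gamma"}, "blob": 0x1A2B, "enabled": false, "duration": 5, "unknown": {"retries": -2}}


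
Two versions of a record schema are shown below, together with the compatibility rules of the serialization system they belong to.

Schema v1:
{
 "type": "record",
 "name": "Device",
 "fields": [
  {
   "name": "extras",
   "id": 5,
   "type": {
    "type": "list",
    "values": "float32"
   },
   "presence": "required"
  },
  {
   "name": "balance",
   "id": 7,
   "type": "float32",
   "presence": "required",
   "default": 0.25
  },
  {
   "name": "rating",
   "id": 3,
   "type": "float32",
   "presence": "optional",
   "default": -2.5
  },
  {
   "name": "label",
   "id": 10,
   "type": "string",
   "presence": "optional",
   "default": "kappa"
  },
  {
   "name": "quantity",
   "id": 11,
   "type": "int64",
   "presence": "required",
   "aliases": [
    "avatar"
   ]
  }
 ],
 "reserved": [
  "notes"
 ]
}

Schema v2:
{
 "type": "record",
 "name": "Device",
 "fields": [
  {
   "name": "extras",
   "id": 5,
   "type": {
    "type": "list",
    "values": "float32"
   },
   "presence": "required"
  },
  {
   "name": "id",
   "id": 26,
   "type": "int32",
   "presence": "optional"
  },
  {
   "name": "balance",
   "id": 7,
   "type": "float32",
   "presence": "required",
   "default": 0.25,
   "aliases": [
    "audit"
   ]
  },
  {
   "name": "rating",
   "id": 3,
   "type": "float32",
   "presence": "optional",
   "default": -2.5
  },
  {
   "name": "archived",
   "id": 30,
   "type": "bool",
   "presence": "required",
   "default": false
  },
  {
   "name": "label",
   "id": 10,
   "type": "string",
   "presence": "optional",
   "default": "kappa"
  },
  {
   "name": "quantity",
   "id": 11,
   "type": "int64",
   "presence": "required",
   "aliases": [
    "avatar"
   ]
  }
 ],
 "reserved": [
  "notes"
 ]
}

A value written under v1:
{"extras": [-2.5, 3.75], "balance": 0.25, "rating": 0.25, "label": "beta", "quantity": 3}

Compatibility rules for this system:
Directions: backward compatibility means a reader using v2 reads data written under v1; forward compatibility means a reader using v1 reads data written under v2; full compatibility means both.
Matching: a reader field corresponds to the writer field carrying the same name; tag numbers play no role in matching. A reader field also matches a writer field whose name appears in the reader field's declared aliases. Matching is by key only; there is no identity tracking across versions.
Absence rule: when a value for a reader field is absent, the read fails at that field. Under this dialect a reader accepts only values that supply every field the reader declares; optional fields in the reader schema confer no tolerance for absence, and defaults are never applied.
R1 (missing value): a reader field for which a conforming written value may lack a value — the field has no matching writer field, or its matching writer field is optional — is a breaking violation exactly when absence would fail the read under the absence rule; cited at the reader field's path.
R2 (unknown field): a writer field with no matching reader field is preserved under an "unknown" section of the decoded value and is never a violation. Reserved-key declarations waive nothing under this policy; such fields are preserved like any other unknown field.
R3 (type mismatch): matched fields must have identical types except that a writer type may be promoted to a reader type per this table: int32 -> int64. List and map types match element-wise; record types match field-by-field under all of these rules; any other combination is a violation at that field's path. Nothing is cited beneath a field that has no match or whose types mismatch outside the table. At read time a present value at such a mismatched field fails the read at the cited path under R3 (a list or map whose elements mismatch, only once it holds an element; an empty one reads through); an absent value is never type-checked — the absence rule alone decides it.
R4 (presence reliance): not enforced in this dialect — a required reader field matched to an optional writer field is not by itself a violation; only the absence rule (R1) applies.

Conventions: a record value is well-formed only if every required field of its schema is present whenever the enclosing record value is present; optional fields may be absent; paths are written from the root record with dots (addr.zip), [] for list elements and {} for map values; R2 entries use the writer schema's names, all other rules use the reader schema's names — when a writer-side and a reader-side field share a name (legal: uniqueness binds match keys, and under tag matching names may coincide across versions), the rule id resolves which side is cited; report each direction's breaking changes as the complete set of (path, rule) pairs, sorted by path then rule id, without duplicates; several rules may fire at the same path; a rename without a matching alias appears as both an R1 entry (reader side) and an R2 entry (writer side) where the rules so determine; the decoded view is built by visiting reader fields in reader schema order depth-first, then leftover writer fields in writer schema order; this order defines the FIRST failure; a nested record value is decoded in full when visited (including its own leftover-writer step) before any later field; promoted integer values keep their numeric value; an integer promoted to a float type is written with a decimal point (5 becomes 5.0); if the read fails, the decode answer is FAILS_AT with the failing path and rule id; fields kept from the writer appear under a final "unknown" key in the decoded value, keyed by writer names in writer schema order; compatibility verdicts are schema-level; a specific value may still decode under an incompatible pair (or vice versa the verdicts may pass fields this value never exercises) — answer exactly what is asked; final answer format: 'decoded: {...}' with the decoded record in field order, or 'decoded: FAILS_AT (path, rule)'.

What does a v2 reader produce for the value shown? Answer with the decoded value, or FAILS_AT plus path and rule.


decoded: FAILS_AT (id, R1)

each type pair in Device: writer, then reader
migrating the Device value to v2:
  extras := [-2.5, 3.75]
  read fails at id under R1 (no fill)
  => FAILS_AT (id, R1)
checking off the Device differences that do not matter here:
  added field archived to record Device: required bool, tag 30, default false (in v2 it sits immediately before label) -> schema-level compatibility only; this Device value's decode is unchanged


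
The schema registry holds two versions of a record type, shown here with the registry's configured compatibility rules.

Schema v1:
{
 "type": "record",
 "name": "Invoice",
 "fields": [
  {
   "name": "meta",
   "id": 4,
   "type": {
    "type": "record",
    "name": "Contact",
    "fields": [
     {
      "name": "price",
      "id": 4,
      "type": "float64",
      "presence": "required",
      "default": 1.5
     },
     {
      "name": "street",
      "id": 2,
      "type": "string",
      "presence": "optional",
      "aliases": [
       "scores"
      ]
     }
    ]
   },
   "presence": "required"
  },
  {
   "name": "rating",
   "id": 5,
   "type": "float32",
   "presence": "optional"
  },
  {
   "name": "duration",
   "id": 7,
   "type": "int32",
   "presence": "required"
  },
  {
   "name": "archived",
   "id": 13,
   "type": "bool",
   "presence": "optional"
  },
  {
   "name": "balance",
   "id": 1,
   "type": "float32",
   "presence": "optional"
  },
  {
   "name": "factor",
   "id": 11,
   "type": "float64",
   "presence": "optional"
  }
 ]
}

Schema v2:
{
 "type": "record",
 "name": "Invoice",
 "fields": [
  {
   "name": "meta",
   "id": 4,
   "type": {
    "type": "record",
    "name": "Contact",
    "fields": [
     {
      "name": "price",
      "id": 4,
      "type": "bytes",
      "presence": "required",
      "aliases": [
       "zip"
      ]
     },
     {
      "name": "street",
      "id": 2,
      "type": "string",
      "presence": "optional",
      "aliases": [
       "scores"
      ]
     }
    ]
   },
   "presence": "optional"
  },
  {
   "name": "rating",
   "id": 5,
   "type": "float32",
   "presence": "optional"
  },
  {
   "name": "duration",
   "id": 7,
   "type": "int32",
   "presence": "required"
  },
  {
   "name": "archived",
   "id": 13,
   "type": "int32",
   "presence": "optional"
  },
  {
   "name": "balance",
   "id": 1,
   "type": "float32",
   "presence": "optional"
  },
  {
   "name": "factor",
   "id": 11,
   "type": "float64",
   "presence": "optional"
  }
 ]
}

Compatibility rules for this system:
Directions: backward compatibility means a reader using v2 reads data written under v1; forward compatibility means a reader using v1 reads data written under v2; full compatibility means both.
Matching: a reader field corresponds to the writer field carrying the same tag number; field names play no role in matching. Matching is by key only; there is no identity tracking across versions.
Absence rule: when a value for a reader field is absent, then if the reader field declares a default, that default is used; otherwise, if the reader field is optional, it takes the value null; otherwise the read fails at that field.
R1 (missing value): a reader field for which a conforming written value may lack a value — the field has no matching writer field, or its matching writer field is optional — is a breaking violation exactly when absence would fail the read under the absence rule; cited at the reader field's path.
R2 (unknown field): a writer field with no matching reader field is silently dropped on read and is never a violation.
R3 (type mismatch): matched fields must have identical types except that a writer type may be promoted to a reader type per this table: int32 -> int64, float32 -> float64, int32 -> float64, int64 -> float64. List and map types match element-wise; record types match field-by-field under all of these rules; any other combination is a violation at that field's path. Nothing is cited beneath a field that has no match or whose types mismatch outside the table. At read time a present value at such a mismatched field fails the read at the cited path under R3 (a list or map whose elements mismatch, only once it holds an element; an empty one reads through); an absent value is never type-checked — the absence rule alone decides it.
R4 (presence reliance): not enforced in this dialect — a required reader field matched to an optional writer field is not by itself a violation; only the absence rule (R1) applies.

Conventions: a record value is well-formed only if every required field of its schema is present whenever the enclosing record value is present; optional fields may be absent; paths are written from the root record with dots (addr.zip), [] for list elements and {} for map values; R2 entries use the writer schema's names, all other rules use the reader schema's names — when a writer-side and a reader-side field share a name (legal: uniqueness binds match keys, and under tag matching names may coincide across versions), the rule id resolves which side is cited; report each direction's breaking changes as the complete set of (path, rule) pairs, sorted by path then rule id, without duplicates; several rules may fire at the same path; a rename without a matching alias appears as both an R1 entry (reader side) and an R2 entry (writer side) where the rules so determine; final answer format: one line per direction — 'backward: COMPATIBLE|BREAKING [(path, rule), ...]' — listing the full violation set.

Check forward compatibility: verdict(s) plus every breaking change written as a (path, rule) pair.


forward: BREAKING [(archived, R3), (meta, R1), (meta.price, R3)]

arrows below run writer -> reader for Invoice
forward analysis of Invoice with v1 as reader and v2 as writer:
  meta: Contact -> Contact, writer optional; from meta
  rating: float32 -> float32, writer optional; from rating
  duration: int32 -> int32, writer required; from duration
  archived: int32 -> bool, writer optional; from archived
  balance: float32 -> float32, writer optional; from balance
  factor: float64 -> float64, writer optional; from factor
  meta.price: bytes -> float64, writer required; from meta.price
  meta.street: string -> string, writer optional; from meta.street
  R3 fires at archived
  R1 fires at meta
  R3 fires at meta.price
  => forward: BREAKING (3)


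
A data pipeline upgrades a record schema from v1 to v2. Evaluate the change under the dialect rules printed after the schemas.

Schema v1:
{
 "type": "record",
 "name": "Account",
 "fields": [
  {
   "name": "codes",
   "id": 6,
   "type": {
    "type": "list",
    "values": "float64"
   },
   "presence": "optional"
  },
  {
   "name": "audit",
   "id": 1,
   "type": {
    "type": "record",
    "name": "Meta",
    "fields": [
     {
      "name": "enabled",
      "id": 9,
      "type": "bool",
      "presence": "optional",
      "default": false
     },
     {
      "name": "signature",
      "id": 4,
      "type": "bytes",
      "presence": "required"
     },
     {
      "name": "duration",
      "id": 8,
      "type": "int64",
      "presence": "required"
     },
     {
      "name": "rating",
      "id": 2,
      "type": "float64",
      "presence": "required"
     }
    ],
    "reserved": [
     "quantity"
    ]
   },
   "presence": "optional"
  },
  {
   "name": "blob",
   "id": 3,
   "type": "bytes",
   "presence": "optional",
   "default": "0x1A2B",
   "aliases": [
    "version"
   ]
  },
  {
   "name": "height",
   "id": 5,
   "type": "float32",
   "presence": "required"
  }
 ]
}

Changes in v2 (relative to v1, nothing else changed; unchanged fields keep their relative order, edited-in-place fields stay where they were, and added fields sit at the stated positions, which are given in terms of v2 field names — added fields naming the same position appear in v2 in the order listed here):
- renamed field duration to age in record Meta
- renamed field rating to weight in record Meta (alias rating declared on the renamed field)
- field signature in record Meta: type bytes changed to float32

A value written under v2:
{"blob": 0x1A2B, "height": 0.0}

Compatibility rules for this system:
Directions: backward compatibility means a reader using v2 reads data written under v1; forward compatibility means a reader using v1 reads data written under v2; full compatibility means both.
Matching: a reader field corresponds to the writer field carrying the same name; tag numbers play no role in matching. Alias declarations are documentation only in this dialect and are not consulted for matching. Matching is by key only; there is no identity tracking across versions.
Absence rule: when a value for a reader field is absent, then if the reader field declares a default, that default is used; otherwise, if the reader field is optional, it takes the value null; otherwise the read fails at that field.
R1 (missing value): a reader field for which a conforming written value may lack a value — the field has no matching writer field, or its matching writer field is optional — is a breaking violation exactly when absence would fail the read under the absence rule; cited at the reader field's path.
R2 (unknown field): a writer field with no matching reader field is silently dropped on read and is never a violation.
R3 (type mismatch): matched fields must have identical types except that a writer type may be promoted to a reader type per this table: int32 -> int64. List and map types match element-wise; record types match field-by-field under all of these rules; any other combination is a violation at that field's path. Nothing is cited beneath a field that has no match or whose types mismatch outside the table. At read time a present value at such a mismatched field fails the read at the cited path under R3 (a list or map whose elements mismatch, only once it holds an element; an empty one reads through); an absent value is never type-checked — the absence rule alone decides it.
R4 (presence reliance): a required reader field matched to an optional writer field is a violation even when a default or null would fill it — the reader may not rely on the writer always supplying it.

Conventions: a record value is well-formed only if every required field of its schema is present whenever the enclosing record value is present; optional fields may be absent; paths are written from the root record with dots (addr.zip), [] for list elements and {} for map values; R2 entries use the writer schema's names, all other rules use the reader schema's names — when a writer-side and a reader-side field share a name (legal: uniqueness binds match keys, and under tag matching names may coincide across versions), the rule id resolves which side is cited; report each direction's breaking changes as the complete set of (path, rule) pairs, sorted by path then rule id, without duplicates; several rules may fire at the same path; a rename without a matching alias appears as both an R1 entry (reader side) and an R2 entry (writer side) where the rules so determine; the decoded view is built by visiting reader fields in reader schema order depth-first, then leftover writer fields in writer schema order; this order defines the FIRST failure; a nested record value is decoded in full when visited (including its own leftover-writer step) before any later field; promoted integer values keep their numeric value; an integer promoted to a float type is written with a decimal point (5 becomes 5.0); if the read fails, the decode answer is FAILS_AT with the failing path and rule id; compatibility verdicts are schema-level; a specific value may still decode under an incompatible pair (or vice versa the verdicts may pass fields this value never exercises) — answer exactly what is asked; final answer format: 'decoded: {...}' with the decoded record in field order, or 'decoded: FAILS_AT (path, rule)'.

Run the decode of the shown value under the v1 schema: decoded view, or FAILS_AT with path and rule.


the writer's type comes first in each Account pair
decode (reader v1):
  codes := null (absent, optional -> null)
  audit := null (absent, optional -> null)
  blob := 0x1A2B
  height := 0.0
  => decoded: {"codes": null, "audit": null, "blob": 0x1A2B, "height": 0.0}
checking off the Account differences that do not matter here:
  renamed field duration to age in record Meta -> a verdict-level change on Account — the shown value reads the same
  renamed field rating to weight in record Meta (alias rating declared on the renamed field) -> a verdict-level change on Account — the shown value reads the same
  field signature in record Meta: type bytes changed to float32 -> a verdict-level change on Account — the shown value reads the same

decoded: {"codes": null, "audit": null, "blob": 0x1A2B, "height": 0.0}


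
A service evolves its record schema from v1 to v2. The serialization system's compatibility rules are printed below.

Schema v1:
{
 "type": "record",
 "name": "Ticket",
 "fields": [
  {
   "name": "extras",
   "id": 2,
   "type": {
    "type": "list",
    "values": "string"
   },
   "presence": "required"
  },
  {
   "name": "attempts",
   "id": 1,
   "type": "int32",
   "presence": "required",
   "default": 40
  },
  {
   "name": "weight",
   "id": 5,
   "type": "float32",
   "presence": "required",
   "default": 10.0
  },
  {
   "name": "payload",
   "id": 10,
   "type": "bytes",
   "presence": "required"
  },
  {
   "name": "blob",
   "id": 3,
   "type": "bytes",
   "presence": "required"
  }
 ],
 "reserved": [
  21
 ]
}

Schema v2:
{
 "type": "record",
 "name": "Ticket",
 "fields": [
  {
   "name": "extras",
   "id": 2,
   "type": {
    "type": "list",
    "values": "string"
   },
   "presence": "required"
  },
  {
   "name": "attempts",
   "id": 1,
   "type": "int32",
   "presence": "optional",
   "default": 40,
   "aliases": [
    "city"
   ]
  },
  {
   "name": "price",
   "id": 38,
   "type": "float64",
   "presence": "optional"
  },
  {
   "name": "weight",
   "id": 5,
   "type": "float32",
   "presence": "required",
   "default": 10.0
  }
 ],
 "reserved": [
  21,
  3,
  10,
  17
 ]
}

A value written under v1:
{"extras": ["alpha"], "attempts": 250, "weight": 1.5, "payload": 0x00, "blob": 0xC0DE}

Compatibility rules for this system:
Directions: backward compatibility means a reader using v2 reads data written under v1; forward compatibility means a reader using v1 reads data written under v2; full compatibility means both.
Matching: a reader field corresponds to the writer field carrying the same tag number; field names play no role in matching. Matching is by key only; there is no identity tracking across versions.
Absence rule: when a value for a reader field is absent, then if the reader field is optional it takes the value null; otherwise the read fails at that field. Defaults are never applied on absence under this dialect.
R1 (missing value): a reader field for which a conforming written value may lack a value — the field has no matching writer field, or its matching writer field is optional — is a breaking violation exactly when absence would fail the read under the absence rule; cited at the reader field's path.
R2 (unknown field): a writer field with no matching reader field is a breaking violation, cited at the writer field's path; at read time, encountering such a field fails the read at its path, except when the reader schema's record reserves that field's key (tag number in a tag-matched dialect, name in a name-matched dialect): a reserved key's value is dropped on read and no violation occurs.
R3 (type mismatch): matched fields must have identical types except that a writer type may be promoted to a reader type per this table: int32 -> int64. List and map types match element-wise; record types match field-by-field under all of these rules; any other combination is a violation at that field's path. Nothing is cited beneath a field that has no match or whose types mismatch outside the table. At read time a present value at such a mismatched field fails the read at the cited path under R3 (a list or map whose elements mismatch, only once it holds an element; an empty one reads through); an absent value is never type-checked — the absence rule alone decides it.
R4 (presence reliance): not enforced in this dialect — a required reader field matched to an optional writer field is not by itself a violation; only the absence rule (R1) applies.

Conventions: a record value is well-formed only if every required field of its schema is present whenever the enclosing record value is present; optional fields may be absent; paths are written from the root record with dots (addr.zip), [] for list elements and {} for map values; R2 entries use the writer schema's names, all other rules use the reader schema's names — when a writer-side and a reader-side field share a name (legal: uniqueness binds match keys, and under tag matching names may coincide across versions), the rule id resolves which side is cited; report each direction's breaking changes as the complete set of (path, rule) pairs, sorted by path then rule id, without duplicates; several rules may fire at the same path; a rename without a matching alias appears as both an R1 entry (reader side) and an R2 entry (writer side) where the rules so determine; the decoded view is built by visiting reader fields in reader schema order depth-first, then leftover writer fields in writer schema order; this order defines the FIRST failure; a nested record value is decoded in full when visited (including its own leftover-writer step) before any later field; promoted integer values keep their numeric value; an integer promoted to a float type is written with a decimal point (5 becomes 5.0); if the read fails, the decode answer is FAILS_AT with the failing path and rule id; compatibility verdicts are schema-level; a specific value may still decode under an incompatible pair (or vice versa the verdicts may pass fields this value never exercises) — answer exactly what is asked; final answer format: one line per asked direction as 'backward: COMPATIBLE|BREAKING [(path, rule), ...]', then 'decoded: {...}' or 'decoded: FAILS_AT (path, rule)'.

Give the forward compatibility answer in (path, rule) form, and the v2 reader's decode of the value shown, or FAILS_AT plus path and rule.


forward: BREAKING [(attempts, R1), (blob, R1), (payload, R1), (price, R2)]; decoded: {"extras": ["alpha"], "attempts": 250, "price": null, "weight": 1.5}

each type pair in Ticket: writer, then reader
forward on Ticket — v1 reading data written by v2:
  writer required, list<string> -> list<string>: reader extras maps from writer extras
  writer optional, int32 -> int32: reader attempts maps from writer attempts
  writer required, float32 -> float32: reader weight maps from writer weight
  payload has no writer counterpart
  blob has no writer counterpart
  leftover writer field: price
  violation R1 at attempts
  violation R1 at blob
  violation R1 at payload
  violation R2 at price
  => 4 violation(s): forward is BREAKING for Ticket
decode (reader v2):
  extras := ["alpha"]
  attempts := 250
  price := null (not supplied -> null)
  weight := 1.5
  writer payload: reserved -> dropped
  writer blob: reserved -> dropped
  => decoded: {"extras": ["alpha"], "attempts": 250, "price": null, "weight": 1.5}


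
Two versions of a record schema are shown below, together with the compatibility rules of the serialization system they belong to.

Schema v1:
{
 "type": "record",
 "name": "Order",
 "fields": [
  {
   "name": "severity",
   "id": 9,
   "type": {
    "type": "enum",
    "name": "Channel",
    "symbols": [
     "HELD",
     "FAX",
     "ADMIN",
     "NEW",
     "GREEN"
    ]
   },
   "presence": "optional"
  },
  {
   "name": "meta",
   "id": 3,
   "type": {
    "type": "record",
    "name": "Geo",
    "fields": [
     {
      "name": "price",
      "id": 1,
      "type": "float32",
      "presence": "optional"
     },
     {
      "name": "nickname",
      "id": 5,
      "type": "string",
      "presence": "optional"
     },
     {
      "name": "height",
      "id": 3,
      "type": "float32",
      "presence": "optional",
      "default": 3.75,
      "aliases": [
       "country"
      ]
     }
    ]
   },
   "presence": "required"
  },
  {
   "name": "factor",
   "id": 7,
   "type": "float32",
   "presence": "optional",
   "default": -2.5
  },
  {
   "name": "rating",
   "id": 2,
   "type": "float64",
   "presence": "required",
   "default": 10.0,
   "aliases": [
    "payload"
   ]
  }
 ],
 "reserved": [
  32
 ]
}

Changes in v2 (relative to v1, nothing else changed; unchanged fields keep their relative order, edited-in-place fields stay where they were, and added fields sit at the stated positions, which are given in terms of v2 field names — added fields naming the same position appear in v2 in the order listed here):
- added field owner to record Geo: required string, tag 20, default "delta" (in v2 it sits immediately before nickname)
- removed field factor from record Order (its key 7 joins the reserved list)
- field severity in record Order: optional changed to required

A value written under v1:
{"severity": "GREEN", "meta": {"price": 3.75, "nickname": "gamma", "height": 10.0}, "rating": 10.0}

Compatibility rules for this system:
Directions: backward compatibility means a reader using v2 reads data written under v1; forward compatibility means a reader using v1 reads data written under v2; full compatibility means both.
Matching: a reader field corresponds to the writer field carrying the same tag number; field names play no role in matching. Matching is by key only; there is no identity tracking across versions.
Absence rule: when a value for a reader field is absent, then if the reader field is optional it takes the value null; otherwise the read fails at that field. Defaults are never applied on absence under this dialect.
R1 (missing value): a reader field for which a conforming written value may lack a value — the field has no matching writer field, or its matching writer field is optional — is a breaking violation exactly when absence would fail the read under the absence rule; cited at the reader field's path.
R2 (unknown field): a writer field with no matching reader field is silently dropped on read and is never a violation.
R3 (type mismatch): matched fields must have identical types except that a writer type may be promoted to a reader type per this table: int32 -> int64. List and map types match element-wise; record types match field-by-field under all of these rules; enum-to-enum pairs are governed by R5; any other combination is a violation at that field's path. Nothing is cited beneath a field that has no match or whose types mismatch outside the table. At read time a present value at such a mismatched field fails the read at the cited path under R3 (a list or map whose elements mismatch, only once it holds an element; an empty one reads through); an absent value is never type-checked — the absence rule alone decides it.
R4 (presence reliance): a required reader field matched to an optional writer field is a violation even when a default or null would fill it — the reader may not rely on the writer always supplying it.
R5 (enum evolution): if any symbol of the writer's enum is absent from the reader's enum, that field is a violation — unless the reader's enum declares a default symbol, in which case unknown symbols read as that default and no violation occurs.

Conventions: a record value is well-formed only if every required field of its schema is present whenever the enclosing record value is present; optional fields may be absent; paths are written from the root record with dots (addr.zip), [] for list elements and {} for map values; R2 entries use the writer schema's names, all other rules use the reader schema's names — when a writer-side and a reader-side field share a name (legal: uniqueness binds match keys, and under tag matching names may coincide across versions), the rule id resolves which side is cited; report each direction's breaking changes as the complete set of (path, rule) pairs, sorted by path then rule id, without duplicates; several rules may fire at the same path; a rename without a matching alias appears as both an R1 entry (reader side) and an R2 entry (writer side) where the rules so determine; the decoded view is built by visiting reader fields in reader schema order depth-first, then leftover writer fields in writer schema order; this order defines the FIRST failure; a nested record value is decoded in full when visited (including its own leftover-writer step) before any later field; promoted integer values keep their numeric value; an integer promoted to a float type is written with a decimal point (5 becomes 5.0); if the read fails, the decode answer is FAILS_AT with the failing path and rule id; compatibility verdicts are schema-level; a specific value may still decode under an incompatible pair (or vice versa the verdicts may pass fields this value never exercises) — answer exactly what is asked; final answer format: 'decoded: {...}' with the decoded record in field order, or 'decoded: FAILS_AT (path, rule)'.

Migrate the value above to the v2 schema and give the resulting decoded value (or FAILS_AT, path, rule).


decoded: FAILS_AT (meta.owner, R1)

each type pair in Order: writer, then reader
decode (reader v2):
  severity := "GREEN"
  meta.price := 3.75
  read fails at meta.owner under R1 (no fill)
  => FAILS_AT (meta.owner, R1)
the rest of the Order diff is inert for this question:
  removed field factor from record Order (its key 7 joins the reserved list) -> triggers nothing under the printed rules; the Order answer is the same either way
  field severity in record Order: optional changed to required -> shifts the Order verdicts, not this decode


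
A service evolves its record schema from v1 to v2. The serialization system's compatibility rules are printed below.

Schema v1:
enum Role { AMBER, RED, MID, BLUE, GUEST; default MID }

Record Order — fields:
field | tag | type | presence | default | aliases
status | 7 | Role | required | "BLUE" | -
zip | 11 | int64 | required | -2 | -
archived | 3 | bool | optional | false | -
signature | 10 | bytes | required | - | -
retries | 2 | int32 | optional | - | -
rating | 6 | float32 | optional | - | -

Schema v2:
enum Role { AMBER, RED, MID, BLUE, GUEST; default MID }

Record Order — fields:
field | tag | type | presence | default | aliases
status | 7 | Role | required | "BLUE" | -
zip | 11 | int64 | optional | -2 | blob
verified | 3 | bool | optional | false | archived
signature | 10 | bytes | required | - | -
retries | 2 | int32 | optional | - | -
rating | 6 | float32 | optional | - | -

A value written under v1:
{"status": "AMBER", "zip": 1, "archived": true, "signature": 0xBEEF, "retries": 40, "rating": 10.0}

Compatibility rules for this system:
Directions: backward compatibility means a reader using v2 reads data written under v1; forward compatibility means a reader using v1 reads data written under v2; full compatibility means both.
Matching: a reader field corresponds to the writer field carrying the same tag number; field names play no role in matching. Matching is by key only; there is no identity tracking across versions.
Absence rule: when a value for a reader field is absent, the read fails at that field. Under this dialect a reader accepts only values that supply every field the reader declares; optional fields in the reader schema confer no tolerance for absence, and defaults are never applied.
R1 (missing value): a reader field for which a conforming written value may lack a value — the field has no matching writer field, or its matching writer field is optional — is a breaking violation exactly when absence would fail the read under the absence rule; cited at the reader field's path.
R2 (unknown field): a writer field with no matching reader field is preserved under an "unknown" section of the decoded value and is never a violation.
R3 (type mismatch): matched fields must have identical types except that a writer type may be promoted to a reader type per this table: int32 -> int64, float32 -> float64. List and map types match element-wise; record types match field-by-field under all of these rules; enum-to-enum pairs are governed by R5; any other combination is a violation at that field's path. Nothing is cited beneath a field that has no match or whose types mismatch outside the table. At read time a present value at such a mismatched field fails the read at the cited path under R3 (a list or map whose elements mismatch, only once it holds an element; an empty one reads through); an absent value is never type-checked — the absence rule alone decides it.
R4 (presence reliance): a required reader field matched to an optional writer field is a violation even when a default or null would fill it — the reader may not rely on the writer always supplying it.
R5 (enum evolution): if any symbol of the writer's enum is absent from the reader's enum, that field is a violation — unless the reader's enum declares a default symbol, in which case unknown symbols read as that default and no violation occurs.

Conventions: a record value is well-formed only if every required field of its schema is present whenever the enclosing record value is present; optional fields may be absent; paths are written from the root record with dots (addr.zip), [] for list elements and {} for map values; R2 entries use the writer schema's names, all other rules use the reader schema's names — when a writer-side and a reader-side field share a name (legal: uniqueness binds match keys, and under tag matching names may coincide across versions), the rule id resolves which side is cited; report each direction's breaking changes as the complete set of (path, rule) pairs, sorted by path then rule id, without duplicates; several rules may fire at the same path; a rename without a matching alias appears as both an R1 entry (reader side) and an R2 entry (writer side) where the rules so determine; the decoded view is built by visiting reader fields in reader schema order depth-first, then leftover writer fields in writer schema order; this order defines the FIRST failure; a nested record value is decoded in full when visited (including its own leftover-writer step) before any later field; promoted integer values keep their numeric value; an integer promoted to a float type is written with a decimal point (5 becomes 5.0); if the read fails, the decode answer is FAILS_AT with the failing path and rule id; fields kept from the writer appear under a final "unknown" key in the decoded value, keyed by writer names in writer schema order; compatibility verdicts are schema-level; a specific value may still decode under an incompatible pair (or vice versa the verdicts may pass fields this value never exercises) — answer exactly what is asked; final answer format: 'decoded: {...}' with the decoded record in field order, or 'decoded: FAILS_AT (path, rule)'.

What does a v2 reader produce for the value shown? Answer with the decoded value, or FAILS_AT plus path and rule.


the writer's type comes first in each Order pair
decoding the Order value with the v2 reader:
  status := "AMBER"
  zip := 1
  verified := true (from writer archived)
  signature := 0xBEEF
  retries := 40
  rating := 10.0
  => decoded: {"status": "AMBER", "zip": 1, "verified": true, "signature": 0xBEEF, "retries": 40, "rating": 10.0}
diffs on Order not affecting the asked answer:
  field zip in record Order: required changed to optional -> schema-level compatibility only; this Order value's decode is unchanged

decoded: {"status": "AMBER", "zip": 1, "verified": true, "signature": 0xBEEF, "retries": 40, "rating": 10.0}
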